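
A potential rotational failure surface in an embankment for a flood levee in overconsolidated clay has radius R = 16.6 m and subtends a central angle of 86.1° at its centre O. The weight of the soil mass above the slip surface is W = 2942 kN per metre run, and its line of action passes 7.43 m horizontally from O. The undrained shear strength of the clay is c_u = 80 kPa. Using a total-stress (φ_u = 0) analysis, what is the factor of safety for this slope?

Taking moments about the centre O, the resisting moment is provided by the undrained shear strength acting along the arc:
Arc length L_a = R·θ = 16.6·(86.1°·π/180) = 16.6·1.5027 = 24.95 m
M_R = c_u·L_a·R = 80·24.95·16.6 = 33127.3 kN·m/m
M_D = W·d = 2942·7.43 = 21859.1 kN·m/m
FS = M_R / M_D = 33127.3 / 21859.1 = 1.515

FS = 1.52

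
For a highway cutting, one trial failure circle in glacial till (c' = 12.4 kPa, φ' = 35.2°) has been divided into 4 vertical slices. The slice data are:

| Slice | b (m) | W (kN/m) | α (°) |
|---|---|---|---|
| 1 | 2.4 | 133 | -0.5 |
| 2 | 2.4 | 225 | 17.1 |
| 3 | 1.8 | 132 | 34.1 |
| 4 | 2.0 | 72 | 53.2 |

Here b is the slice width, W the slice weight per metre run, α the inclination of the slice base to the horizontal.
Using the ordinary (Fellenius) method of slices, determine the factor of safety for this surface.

Ordinary method of slices: FS = Σ[c'·Δl_i + (W_i cosα_i)·tanφ'] / Σ W_i sinα_i, with Δl_i = b_i / cosα_i.
Slice 1: Δl = 2.4/cos(-0.5°) = 2.400 m; N'_1 = 133·cos(-0.5°) = 133.0; c'Δl = 29.76; W sinα = -1.2
Slice 2: Δl = 2.4/cos17.1° = 2.511 m; N'_2 = 225·cos17.1° = 215.1; c'Δl = 31.14; W sinα = 66.2
Slice 3: Δl = 1.8/cos34.1° = 2.174 m; N'_3 = 132·cos34.1° = 109.3; c'Δl = 26.95; W sinα = 74.0
Slice 4: Δl = 2.0/cos53.2° = 3.339 m; N'_4 = 72·cos53.2° = 43.1; c'Δl = 41.40; W sinα = 57.7
Σc'Δl = 129.3 kN/m; ΣN' = 500.5 kN/m; ΣW sinα = 196.7 kN/m
Resisting = 129.3 + 500.5·tan35.2° = 129.3 + 353.1 = 482.3 kN/m
FS = 482.3 / 196.7 = 2.453

FS = 2.45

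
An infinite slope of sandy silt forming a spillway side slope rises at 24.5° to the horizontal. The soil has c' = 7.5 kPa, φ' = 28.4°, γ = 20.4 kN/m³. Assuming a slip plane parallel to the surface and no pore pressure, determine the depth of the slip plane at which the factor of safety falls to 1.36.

Setting FS = 1.36 in FS = [c' + γz cos²β tanφ'] / [γz sinβ cosβ] and solving for z:
z = c' / [γ cosβ (FS·sinβ − cosβ·tanφ')]
  = 7.5 / [20.4·cos24.5°·(1.36·sin24.5° − cos24.5°·tan28.4°)]
  = 7.5 / [20.4·0.9100·(1.36·0.4147 − 0.9100·0.5407)]
  = 7.5 / 1.3360 = 5.614 m

z = 5.61 m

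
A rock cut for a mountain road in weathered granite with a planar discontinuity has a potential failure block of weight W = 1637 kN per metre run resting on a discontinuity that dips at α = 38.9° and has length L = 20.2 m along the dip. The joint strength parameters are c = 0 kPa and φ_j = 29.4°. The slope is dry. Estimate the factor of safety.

FS = 0.70

Resolving the block weight along and normal to the plane and applying the Mohr–Coulomb strength on the joint:
N' = W cosα = 1637·cos38.9° = 1274.0 kN/m
Driving force T = W sinα = 1637·sin38.9° = 1028.0 kN/m
Resisting force R = c·L + N'·tanφ_j = 0·20.2 + 1274.0·tan29.4° = 0.0 + 717.9 = 717.9 kN/m
FS = R / T = 717.9 / 1028.0 = 0.698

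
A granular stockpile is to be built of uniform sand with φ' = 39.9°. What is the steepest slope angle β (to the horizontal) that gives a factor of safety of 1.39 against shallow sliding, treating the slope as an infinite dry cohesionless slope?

For an infinite dry cohesionless slope FS = tanφ'/tanβ, so tanβ = tanφ' / FS.
tanβ = tan39.9° / 1.39 = 0.8361 / 1.39 = 0.6015
β = arctan(0.6015) = 31.03°

β = 31.0°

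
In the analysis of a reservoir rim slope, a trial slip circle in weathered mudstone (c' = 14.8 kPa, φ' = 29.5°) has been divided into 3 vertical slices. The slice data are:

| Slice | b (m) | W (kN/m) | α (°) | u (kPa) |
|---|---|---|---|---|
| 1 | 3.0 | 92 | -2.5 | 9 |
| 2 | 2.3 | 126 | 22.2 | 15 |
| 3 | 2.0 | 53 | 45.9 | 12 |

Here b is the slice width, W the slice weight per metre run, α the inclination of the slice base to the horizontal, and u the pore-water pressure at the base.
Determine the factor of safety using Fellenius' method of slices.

FS = 2.53

Ordinary method of slices: FS = Σ[c'·Δl_i + (W_i cosα_i − u_i·Δl_i)·tanφ'] / Σ W_i sinα_i, with Δl_i = b_i / cosα_i.
Slice 1: Δl = 3.0/cos(-2.5°) = 3.003 m; N'_1 = 92·cos(-2.5°) − 9·3.003 = 64.9; c'Δl = 44.44; W sinα = -4.0
Slice 2: Δl = 2.3/cos22.2° = 2.484 m; N'_2 = 126·cos22.2° − 15·2.484 = 79.4; c'Δl = 36.77; W sinα = 47.6
Slice 3: Δl = 2.0/cos45.9° = 2.874 m; N'_3 = 53·cos45.9° − 12·2.874 = 2.4; c'Δl = 42.53; W sinα = 38.1
Σc'Δl = 123.7 kN/m; ΣN' = 146.7 kN/m; ΣW sinα = 81.7 kN/m
Resisting = 123.7 + 146.7·tan29.5° = 123.7 + 83.0 = 206.7 kN/m
FS = 206.7 / 81.7 = 2.532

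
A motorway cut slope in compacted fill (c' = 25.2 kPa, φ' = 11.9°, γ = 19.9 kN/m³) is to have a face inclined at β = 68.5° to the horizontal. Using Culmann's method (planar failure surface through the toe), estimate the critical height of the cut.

H_c = 10.26 m

Culmann's analysis gives the critical failure plane at α_cr = (β + φ')/2 = (68.5 + 11.9)/2 = 40.2°, and the critical height
H_c = (4c'/γ) · sinβ cosφ' / [1 − cos(β − φ')]
    = (4·25.2/19.9) · sin68.5°·cos11.9° / [1 − cos(56.6°)]
    = 5.065 · 0.9304·0.9785 / [1 − 0.5505]
    = 5.065 · 0.9104 / 0.4495
    = 10.26 m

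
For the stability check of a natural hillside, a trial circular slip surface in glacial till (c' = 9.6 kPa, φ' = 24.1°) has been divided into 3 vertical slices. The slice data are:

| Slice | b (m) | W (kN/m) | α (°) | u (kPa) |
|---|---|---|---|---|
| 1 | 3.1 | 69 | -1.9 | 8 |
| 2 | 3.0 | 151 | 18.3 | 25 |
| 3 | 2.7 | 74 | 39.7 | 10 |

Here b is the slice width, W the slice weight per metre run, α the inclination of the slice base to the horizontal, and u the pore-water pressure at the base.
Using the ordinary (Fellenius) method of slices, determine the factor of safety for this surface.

FS = 1.65

Ordinary method of slices: FS = Σ[c'·Δl_i + (W_i cosα_i − u_i·Δl_i)·tanφ'] / Σ W_i sinα_i, with Δl_i = b_i / cosα_i.
Slice 1: Δl = 3.1/cos(-1.9°) = 3.102 m; N'_1 = 69·cos(-1.9°) − 8·3.102 = 44.1; c'Δl = 29.78; W sinα = -2.3
Slice 2: Δl = 3.0/cos18.3° = 3.160 m; N'_2 = 151·cos18.3° − 25·3.160 = 64.4; c'Δl = 30.33; W sinα = 47.4
Slice 3: Δl = 2.7/cos39.7° = 3.509 m; N'_3 = 74·cos39.7° − 10·3.509 = 21.8; c'Δl = 33.69; W sinα = 47.3
Σc'Δl = 93.8 kN/m; ΣN' = 130.4 kN/m; ΣW sinα = 92.4 kN/m
Resisting = 93.8 + 130.4·tan24.1° = 93.8 + 58.3 = 152.1 kN/m
FS = 152.1 / 92.4 = 1.646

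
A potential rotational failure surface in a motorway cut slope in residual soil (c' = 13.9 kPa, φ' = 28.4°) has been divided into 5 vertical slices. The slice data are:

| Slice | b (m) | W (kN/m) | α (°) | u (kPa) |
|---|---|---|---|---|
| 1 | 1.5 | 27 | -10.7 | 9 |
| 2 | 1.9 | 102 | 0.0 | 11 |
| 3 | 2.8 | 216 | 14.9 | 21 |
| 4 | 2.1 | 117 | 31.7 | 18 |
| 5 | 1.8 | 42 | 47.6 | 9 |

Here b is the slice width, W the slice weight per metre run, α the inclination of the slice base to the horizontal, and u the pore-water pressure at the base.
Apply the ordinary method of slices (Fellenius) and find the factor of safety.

Ordinary method of slices: FS = Σ[c'·Δl_i + (W_i cosα_i − u_i·Δl_i)·tanφ'] / Σ W_i sinα_i, with Δl_i = b_i / cosα_i.
Slice 1: Δl = 1.5/cos(-10.7°) = 1.527 m; N'_1 = 27·cos(-10.7°) − 9·1.527 = 12.8; c'Δl = 21.22; W sinα = -5.0
Slice 2: Δl = 1.9/cos0.0° = 1.900 m; N'_2 = 102·cos0.0° − 11·1.900 = 81.1; c'Δl = 26.41; W sinα = 0.0
Slice 3: Δl = 2.8/cos14.9° = 2.897 m; N'_3 = 216·cos14.9° − 21·2.897 = 147.9; c'Δl = 40.27; W sinα = 55.5
Slice 4: Δl = 2.1/cos31.7° = 2.468 m; N'_4 = 117·cos31.7° − 18·2.468 = 55.1; c'Δl = 34.31; W sinα = 61.5
Slice 5: Δl = 1.8/cos47.6° = 2.669 m; N'_5 = 42·cos47.6° − 9·2.669 = 4.3; c'Δl = 37.11; W sinα = 31.0
Σc'Δl = 159.3 kN/m; ΣN' = 301.2 kN/m; ΣW sinα = 143.0 kN/m
Resisting = 159.3 + 301.2·tan28.4° = 159.3 + 162.9 = 322.2 kN/m
FS = 322.2 / 143.0 = 2.253

FS = 2.25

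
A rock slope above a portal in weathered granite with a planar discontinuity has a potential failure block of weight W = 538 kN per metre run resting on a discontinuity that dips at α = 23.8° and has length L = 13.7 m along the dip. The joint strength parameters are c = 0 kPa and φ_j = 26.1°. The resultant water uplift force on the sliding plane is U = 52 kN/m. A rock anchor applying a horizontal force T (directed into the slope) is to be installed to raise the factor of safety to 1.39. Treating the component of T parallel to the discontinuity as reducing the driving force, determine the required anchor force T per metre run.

T = 59 kN/m

Resolving forces along and normal to the sliding plane, with the horizontal anchor force T adding T·sinα to the effective normal force and T·cosα acting up the plane against the driving force:
FS = [cL + (W cosα − U + T sinα) tanφ_j] / [W sinα − T cosα]
Without the anchor: N' = 440.2 kN/m, driving T_d = 217.1 kN/m, resisting R = 0·13.7 + 440.2·tan26.1° = 215.7 kN/m, FS = 0.99.
Setting FS = 1.39 and solving for T:
1.39·(217.1 − T cos23.8°) = 215.7 + T sin23.8°·tan26.1°
T·(sin23.8°·tan26.1° + 1.39·cos23.8°) = 1.39·217.1 − 215.7
T·(0.4035·0.4899 + 1.39·0.9150) = 301.8 − 215.7 = 86.1
T·1.4695 = 86.1
T = 58.6 kN/m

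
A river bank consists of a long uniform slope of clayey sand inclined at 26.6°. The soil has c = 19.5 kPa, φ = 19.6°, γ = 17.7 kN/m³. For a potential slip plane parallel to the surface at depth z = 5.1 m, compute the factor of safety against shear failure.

FS = 1.25

For an infinite slope with a slip plane parallel to the surface (no pore pressure): FS = [c + γz cos²β tanφ] / [γz sinβ cosβ].
γz = 17.7·5.1 = 90.27 kN/m²
Numerator = 19.5 + 90.27·cos²26.6°·tan19.6° = 19.5 + 90.27·0.7995·0.3561 = 45.199 kPa
Denominator = 90.27·sin26.6°·cos26.6° = 90.27·0.4478·0.8942 = 36.141 kPa
FS = 45.199 / 36.141 = 1.251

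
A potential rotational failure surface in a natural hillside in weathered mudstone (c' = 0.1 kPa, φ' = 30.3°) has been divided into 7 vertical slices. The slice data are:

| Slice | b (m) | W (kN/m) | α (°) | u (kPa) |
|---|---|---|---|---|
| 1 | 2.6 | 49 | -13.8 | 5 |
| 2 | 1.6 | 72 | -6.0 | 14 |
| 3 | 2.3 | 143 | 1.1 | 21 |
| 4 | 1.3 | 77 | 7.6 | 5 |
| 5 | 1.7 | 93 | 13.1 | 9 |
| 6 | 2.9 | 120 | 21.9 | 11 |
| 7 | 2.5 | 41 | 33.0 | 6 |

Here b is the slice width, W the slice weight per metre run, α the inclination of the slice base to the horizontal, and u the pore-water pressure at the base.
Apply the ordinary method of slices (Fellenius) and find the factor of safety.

Ordinary method of slices: FS = Σ[c'·Δl_i + (W_i cosα_i − u_i·Δl_i)·tanφ'] / Σ W_i sinα_i, with Δl_i = b_i / cosα_i.
Slice 1: Δl = 2.6/cos(-13.8°) = 2.677 m; N'_1 = 49·cos(-13.8°) − 5·2.677 = 34.2; c'Δl = 0.27; W sinα = -11.7
Slice 2: Δl = 1.6/cos(-6.0°) = 1.609 m; N'_2 = 72·cos(-6.0°) − 14·1.609 = 49.1; c'Δl = 0.16; W sinα = -7.5
Slice 3: Δl = 2.3/cos1.1° = 2.300 m; N'_3 = 143·cos1.1° − 21·2.300 = 94.7; c'Δl = 0.23; W sinα = 2.7
Slice 4: Δl = 1.3/cos7.6° = 1.312 m; N'_4 = 77·cos7.6° − 5·1.312 = 69.8; c'Δl = 0.13; W sinα = 10.2
Slice 5: Δl = 1.7/cos13.1° = 1.745 m; N'_5 = 93·cos13.1° − 9·1.745 = 74.9; c'Δl = 0.17; W sinα = 21.1
Slice 6: Δl = 2.9/cos21.9° = 3.126 m; N'_6 = 120·cos21.9° − 11·3.126 = 77.0; c'Δl = 0.31; W sinα = 44.8
Slice 7: Δl = 2.5/cos33.0° = 2.981 m; N'_7 = 41·cos33.0° − 6·2.981 = 16.5; c'Δl = 0.30; W sinα = 22.3
Σc'Δl = 1.6 kN/m; ΣN' = 416.0 kN/m; ΣW sinα = 81.9 kN/m
Resisting = 1.6 + 416.0·tan30.3° = 1.6 + 243.1 = 244.7 kN/m
FS = 244.7 / 81.9 = 2.988

FS = 2.99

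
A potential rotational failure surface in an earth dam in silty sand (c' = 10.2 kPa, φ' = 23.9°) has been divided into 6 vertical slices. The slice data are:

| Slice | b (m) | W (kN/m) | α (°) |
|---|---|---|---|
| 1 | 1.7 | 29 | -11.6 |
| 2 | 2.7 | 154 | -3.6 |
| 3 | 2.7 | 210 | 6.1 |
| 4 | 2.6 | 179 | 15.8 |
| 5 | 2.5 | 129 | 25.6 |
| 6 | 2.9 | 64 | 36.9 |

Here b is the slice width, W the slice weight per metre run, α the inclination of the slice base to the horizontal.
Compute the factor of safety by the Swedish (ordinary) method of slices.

Ordinary method of slices: FS = Σ[c'·Δl_i + (W_i cosα_i)·tanφ'] / Σ W_i sinα_i, with Δl_i = b_i / cosα_i.
Slice 1: Δl = 1.7/cos(-11.6°) = 1.735 m; N'_1 = 29·cos(-11.6°) = 28.4; c'Δl = 17.70; W sinα = -5.8
Slice 2: Δl = 2.7/cos(-3.6°) = 2.705 m; N'_2 = 154·cos(-3.6°) = 153.7; c'Δl = 27.59; W sinα = -9.7
Slice 3: Δl = 2.7/cos6.1° = 2.715 m; N'_3 = 210·cos6.1° = 208.8; c'Δl = 27.70; W sinα = 22.3
Slice 4: Δl = 2.6/cos15.8° = 2.702 m; N'_4 = 179·cos15.8° = 172.2; c'Δl = 27.56; W sinα = 48.7
Slice 5: Δl = 2.5/cos25.6° = 2.772 m; N'_5 = 129·cos25.6° = 116.3; c'Δl = 28.28; W sinα = 55.7
Slice 6: Δl = 2.9/cos36.9° = 3.626 m; N'_6 = 64·cos36.9° = 51.2; c'Δl = 36.99; W sinα = 38.4
Σc'Δl = 165.8 kN/m; ΣN' = 730.7 kN/m; ΣW sinα = 149.7 kN/m
Resisting = 165.8 + 730.7·tan23.9° = 165.8 + 323.8 = 489.6 kN/m
FS = 489.6 / 149.7 = 3.270

FS = 3.27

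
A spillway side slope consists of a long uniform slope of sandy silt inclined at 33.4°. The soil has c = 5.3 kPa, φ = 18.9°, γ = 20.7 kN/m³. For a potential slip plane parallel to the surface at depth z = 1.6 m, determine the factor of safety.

FS = 0.87

For an infinite slope with a slip plane parallel to the surface (no pore pressure): FS = [c + γz cos²β tanφ] / [γz sinβ cosβ].
γz = 20.7·1.6 = 33.12 kN/m²
Numerator = 5.3 + 33.12·cos²33.4°·tan18.9° = 5.3 + 33.12·0.6970·0.3424 = 13.203 kPa
Denominator = 33.12·sin33.4°·cos33.4° = 33.12·0.5505·0.8348 = 15.221 kPa
FS = 13.203 / 15.221 = 0.867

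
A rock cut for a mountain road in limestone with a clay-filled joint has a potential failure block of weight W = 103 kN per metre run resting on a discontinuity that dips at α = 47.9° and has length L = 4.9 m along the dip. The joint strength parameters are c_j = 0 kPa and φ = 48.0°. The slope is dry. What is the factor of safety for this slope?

FS = 1.00

Resolving the block weight along and normal to the plane and applying the Mohr–Coulomb strength on the joint:
N' = W cosα = 103·cos47.9° = 69.1 kN/m
Driving force T = W sinα = 103·sin47.9° = 76.4 kN/m
Resisting force R = c_j·L + N'·tanφ = 0·4.9 + 69.1·tan48.0° = 0.0 + 76.7 = 76.7 kN/m
FS = R / T = 76.7 / 76.4 = 1.004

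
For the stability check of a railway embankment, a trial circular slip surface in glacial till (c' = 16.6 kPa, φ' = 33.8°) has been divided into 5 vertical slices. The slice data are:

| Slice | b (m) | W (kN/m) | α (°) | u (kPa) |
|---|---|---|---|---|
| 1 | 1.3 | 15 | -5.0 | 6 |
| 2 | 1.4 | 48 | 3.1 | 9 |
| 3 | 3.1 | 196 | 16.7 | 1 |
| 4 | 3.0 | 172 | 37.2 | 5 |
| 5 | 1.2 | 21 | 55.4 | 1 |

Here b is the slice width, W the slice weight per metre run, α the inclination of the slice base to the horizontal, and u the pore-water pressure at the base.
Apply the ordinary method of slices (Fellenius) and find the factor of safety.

Ordinary method of slices: FS = Σ[c'·Δl_i + (W_i cosα_i − u_i·Δl_i)·tanφ'] / Σ W_i sinα_i, with Δl_i = b_i / cosα_i.
Slice 1: Δl = 1.3/cos(-5.0°) = 1.305 m; N'_1 = 15·cos(-5.0°) − 6·1.305 = 7.1; c'Δl = 21.66; W sinα = -1.3
Slice 2: Δl = 1.4/cos3.1° = 1.402 m; N'_2 = 48·cos3.1° − 9·1.402 = 35.3; c'Δl = 23.27; W sinα = 2.6
Slice 3: Δl = 3.1/cos16.7° = 3.237 m; N'_3 = 196·cos16.7° − 1·3.237 = 184.5; c'Δl = 53.73; W sinα = 56.3
Slice 4: Δl = 3.0/cos37.2° = 3.766 m; N'_4 = 172·cos37.2° − 5·3.766 = 118.2; c'Δl = 62.52; W sinα = 104.0
Slice 5: Δl = 1.2/cos55.4° = 2.113 m; N'_5 = 21·cos55.4° − 1·2.113 = 9.8; c'Δl = 35.08; W sinα = 17.3
Σc'Δl = 196.3 kN/m; ΣN' = 354.9 kN/m; ΣW sinα = 178.9 kN/m
Resisting = 196.3 + 354.9·tan33.8° = 196.3 + 237.6 = 433.9 kN/m
FS = 433.9 / 178.9 = 2.425

FS = 2.43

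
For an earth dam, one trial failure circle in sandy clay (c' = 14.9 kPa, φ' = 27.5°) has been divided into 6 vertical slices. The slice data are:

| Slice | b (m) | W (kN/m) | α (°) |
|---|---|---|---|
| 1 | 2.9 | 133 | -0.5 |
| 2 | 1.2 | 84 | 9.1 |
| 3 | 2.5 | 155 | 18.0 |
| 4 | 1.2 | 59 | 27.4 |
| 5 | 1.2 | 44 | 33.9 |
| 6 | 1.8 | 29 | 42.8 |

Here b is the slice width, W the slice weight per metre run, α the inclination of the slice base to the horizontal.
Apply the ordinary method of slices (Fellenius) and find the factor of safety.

FS = 3.24

Ordinary method of slices: FS = Σ[c'·Δl_i + (W_i cosα_i)·tanφ'] / Σ W_i sinα_i, with Δl_i = b_i / cosα_i.
Slice 1: Δl = 2.9/cos(-0.5°) = 2.900 m; N'_1 = 133·cos(-0.5°) = 133.0; c'Δl = 43.21; W sinα = -1.2
Slice 2: Δl = 1.2/cos9.1° = 1.215 m; N'_2 = 84·cos9.1° = 82.9; c'Δl = 18.11; W sinα = 13.3
Slice 3: Δl = 2.5/cos18.0° = 2.629 m; N'_3 = 155·cos18.0° = 147.4; c'Δl = 39.17; W sinα = 47.9
Slice 4: Δl = 1.2/cos27.4° = 1.352 m; N'_4 = 59·cos27.4° = 52.4; c'Δl = 20.14; W sinα = 27.2
Slice 5: Δl = 1.2/cos33.9° = 1.446 m; N'_5 = 44·cos33.9° = 36.5; c'Δl = 21.54; W sinα = 24.5
Slice 6: Δl = 1.8/cos42.8° = 2.453 m; N'_6 = 29·cos42.8° = 21.3; c'Δl = 36.55; W sinα = 19.7
Σc'Δl = 178.7 kN/m; ΣN' = 473.5 kN/m; ΣW sinα = 131.4 kN/m
Resisting = 178.7 + 473.5·tan27.5° = 178.7 + 246.5 = 425.2 kN/m
FS = 425.2 / 131.4 = 3.236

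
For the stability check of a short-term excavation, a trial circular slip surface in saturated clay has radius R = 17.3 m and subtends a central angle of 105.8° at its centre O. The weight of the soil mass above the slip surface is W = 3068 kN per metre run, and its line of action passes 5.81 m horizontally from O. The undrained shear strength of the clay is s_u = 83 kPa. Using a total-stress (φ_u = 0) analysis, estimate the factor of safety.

Taking moments about the centre O, the resisting moment is provided by the undrained shear strength acting along the arc:
Arc length L_a = R·θ = 17.3·(105.8°·π/180) = 17.3·1.8466 = 31.95 m
M_R = s_u·L_a·R = 83·31.95·17.3 = 45870.5 kN·m/m
M_D = W·d = 3068·5.81 = 17825.1 kN·m/m
FS = M_R / M_D = 45870.5 / 17825.1 = 2.573

FS = 2.57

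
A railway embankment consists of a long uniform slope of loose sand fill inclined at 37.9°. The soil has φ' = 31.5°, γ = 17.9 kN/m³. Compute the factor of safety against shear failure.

For a dry cohesionless infinite slope the factor of safety is FS = tanφ' / tanβ.
FS = tan31.5° / tan37.9° = 0.6128 / 0.7785 = 0.787

FS = 0.79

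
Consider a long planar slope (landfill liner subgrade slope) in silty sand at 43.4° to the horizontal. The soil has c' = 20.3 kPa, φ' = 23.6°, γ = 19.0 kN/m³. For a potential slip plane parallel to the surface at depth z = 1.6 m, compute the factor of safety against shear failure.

For an infinite slope with a slip plane parallel to the surface (no pore pressure): FS = [c' + γz cos²β tanφ'] / [γz sinβ cosβ].
γz = 19.0·1.6 = 30.40 kN/m²
Numerator = 20.3 + 30.40·cos²43.4°·tan23.6° = 20.3 + 30.40·0.5279·0.4369 = 27.311 kPa
Denominator = 30.40·sin43.4°·cos43.4° = 30.40·0.6871·0.7266 = 15.176 kPa
FS = 27.311 / 15.176 = 1.800

FS = 1.80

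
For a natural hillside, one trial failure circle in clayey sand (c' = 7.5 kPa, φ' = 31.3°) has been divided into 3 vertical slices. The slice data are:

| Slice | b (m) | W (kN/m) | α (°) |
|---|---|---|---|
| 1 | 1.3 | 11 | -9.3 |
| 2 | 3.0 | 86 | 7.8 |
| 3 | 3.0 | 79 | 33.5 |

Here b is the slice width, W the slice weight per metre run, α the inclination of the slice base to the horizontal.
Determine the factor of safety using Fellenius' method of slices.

Ordinary method of slices: FS = Σ[c'·Δl_i + (W_i cosα_i)·tanφ'] / Σ W_i sinα_i, with Δl_i = b_i / cosα_i.
Slice 1: Δl = 1.3/cos(-9.3°) = 1.317 m; N'_1 = 11·cos(-9.3°) = 10.9; c'Δl = 9.88; W sinα = -1.8
Slice 2: Δl = 3.0/cos7.8° = 3.028 m; N'_2 = 86·cos7.8° = 85.2; c'Δl = 22.71; W sinα = 11.7
Slice 3: Δl = 3.0/cos33.5° = 3.598 m; N'_3 = 79·cos33.5° = 65.9; c'Δl = 26.98; W sinα = 43.6
Σc'Δl = 59.6 kN/m; ΣN' = 161.9 kN/m; ΣW sinα = 53.5 kN/m
Resisting = 59.6 + 161.9·tan31.3° = 59.6 + 98.5 = 158.0 kN/m
FS = 158.0 / 53.5 = 2.954

FS = 2.95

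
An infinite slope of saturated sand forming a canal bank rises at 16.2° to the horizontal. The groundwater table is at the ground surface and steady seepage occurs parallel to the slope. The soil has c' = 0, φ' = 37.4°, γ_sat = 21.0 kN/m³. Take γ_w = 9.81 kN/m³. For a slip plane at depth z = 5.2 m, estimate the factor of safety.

FS = 1.40

With seepage parallel to the slope and the water table at the surface, the effective normal stress on the slip plane uses the buoyant unit weight γ' = γ_sat − γ_w while the driving shear stress uses γ_sat:
FS = [c' + γ' z cos²β tanφ'] / [γ_sat z sinβ cosβ]
(For c' = 0 this reduces to FS = (γ'/γ_sat)·tanφ'/tanβ.)
γ' = 21.0 − 9.81 = 11.19 kN/m³
Numerator = 0.0 + 11.19·5.2·cos²16.2°·tan37.4° = 0.0 + 11.19·5.2·0.9222·0.7646 = 41.025 kPa
Denominator = 21.0·5.2·sin16.2°·cos16.2° = 21.0·5.2·0.2790·0.9603 = 29.256 kPa
FS = 41.025 / 29.256 = 1.402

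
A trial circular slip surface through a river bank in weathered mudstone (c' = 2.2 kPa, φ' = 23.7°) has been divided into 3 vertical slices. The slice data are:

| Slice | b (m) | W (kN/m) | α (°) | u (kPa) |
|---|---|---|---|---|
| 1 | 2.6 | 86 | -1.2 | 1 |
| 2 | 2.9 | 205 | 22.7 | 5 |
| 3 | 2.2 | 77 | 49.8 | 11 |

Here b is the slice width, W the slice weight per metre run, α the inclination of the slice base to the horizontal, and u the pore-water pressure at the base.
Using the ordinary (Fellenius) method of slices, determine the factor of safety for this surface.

FS = 1.02

Ordinary method of slices: FS = Σ[c'·Δl_i + (W_i cosα_i − u_i·Δl_i)·tanφ'] / Σ W_i sinα_i, with Δl_i = b_i / cosα_i.
Slice 1: Δl = 2.6/cos(-1.2°) = 2.601 m; N'_1 = 86·cos(-1.2°) − 1·2.601 = 83.4; c'Δl = 5.72; W sinα = -1.8
Slice 2: Δl = 2.9/cos22.7° = 3.144 m; N'_2 = 205·cos22.7° − 5·3.144 = 173.4; c'Δl = 6.92; W sinα = 79.1
Slice 3: Δl = 2.2/cos49.8° = 3.408 m; N'_3 = 77·cos49.8° − 11·3.408 = 12.2; c'Δl = 7.50; W sinα = 58.8
Σc'Δl = 20.1 kN/m; ΣN' = 269.0 kN/m; ΣW sinα = 136.1 kN/m
Resisting = 20.1 + 269.0·tan23.7° = 20.1 + 118.1 = 138.2 kN/m
FS = 138.2 / 136.1 = 1.015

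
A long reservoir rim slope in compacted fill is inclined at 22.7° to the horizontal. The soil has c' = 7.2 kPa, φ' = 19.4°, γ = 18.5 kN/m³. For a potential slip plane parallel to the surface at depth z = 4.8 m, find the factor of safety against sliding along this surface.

For an infinite slope with a slip plane parallel to the surface (no pore pressure): FS = [c' + γz cos²β tanφ'] / [γz sinβ cosβ].
γz = 18.5·4.8 = 88.80 kN/m²
Numerator = 7.2 + 88.80·cos²22.7°·tan19.4° = 7.2 + 88.80·0.8511·0.3522 = 33.814 kPa
Denominator = 88.80·sin22.7°·cos22.7° = 88.80·0.3859·0.9225 = 31.614 kPa
FS = 33.814 / 31.614 = 1.070

FS = 1.07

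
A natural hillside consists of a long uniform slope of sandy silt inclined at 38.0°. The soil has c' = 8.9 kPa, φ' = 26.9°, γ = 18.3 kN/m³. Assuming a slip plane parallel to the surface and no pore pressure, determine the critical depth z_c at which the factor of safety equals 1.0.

Setting FS = 1.00 in FS = [c' + γz cos²β tanφ'] / [γz sinβ cosβ] and solving for z:
z = c' / [γ cosβ (FS·sinβ − cosβ·tanφ')]
  = 8.9 / [18.3·cos38.0°·(1.00·sin38.0° − cos38.0°·tan26.9°)]
  = 8.9 / [18.3·0.7880·(1.00·0.6157 − 0.7880·0.5073)]
  = 8.9 / 3.1131 = 2.859 m

z_c = 2.86 m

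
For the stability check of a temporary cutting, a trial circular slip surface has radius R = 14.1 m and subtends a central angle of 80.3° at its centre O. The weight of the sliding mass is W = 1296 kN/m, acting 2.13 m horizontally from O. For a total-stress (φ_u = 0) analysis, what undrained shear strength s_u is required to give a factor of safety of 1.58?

FS = s_u·L_a·R / (W·d), so s_u = FS·W·d / (L_a·R).
Arc length L_a = R·θ = 14.1·(80.3°·π/180) = 14.1·1.4015 = 19.76 m
s_u = 1.58·1296·2.13 / (19.76·14.1) = 4361.6 / 278.63 = 15.65 kPa

s_u = 15.7 kPa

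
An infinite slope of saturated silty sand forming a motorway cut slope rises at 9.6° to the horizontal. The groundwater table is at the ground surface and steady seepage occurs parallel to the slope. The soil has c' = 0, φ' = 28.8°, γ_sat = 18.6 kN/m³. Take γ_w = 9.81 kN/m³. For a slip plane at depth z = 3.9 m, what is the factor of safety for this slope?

FS = 1.54

With seepage parallel to the slope and the water table at the surface, the effective normal stress on the slip plane uses the buoyant unit weight γ' = γ_sat − γ_w while the driving shear stress uses γ_sat:
FS = [c' + γ' z cos²β tanφ'] / [γ_sat z sinβ cosβ]
(For c' = 0 this reduces to FS = (γ'/γ_sat)·tanφ'/tanβ.)
γ' = 18.6 − 9.81 = 8.79 kN/m³
Numerator = 0.0 + 8.79·3.9·cos²9.6°·tan28.8° = 0.0 + 8.79·3.9·0.9722·0.5498 = 18.322 kPa
Denominator = 18.6·3.9·sin9.6°·cos9.6° = 18.6·3.9·0.1668·0.9860 = 11.928 kPa
FS = 18.322 / 11.928 = 1.536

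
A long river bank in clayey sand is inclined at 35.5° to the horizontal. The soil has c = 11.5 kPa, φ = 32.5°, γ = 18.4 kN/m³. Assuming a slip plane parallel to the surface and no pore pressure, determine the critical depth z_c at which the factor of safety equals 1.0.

z_c = 12.37 m

Setting FS = 1.00 in FS = [c + γz cos²β tanφ] / [γz sinβ cosβ] and solving for z:
z = c / [γ cosβ (FS·sinβ − cosβ·tanφ)]
  = 11.5 / [18.4·cos35.5°·(1.00·sin35.5° − cos35.5°·tan32.5°)]
  = 11.5 / [18.4·0.8141·(1.00·0.5807 − 0.8141·0.6371)]
  = 11.5 / 0.9296 = 12.372 m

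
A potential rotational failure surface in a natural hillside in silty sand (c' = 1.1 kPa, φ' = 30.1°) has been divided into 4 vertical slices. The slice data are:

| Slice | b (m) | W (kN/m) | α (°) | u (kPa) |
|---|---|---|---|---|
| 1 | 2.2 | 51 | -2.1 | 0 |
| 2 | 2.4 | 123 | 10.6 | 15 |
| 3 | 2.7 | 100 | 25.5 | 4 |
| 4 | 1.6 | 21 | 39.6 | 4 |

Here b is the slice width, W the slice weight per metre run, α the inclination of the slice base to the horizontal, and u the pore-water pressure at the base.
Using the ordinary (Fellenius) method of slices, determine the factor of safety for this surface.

FS = 1.80

Ordinary method of slices: FS = Σ[c'·Δl_i + (W_i cosα_i − u_i·Δl_i)·tanφ'] / Σ W_i sinα_i, with Δl_i = b_i / cosα_i.
Slice 1: Δl = 2.2/cos(-2.1°) = 2.201 m; N'_1 = 51·cos(-2.1°) − 0·2.201 = 51.0; c'Δl = 2.42; W sinα = -1.9
Slice 2: Δl = 2.4/cos10.6° = 2.442 m; N'_2 = 123·cos10.6° − 15·2.442 = 84.3; c'Δl = 2.69; W sinα = 22.6
Slice 3: Δl = 2.7/cos25.5° = 2.991 m; N'_3 = 100·cos25.5° − 4·2.991 = 78.3; c'Δl = 3.29; W sinα = 43.1
Slice 4: Δl = 1.6/cos39.6° = 2.077 m; N'_4 = 21·cos39.6° − 4·2.077 = 7.9; c'Δl = 2.28; W sinα = 13.4
Σc'Δl = 10.7 kN/m; ΣN' = 221.4 kN/m; ΣW sinα = 77.2 kN/m
Resisting = 10.7 + 221.4·tan30.1° = 10.7 + 128.3 = 139.0 kN/m
FS = 139.0 / 77.2 = 1.801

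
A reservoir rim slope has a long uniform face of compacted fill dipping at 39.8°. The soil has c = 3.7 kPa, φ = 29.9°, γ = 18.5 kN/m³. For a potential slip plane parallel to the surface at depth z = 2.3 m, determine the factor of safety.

For an infinite slope with a slip plane parallel to the surface (no pore pressure): FS = [c + γz cos²β tanφ] / [γz sinβ cosβ].
γz = 18.5·2.3 = 42.55 kN/m²
Numerator = 3.7 + 42.55·cos²39.8°·tan29.9° = 3.7 + 42.55·0.5903·0.5750 = 18.142 kPa
Denominator = 42.55·sin39.8°·cos39.8° = 42.55·0.6401·0.7683 = 20.925 kPa
FS = 18.142 / 20.925 = 0.867

FS = 0.87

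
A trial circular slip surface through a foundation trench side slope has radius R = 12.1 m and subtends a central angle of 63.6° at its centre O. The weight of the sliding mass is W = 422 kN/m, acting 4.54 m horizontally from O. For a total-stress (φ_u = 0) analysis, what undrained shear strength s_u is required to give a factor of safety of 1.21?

FS = s_u·L_a·R / (W·d), so s_u = FS·W·d / (L_a·R).
Arc length L_a = R·θ = 12.1·(63.6°·π/180) = 12.1·1.1100 = 13.43 m
s_u = 1.21·422·4.54 / (13.43·12.1) = 2318.2 / 162.52 = 14.26 kPa

s_u = 14.3 kPa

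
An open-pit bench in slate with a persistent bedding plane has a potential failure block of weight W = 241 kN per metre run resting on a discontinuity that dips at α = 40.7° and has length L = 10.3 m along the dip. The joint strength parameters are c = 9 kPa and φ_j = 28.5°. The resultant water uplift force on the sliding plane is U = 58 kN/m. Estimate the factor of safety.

FS = 1.02

Resolving the block weight along and normal to the plane and applying the Mohr–Coulomb strength on the joint:
N' = W cosα − U = 241·cos40.7° − 58 = 124.7 kN/m
Driving force T = W sinα = 241·sin40.7° = 157.2 kN/m
Resisting force R = c·L + N'·tanφ_j = 9·10.3 + 124.7·tan28.5° = 92.7 + 67.7 = 160.4 kN/m
FS = R / T = 160.4 / 157.2 = 1.021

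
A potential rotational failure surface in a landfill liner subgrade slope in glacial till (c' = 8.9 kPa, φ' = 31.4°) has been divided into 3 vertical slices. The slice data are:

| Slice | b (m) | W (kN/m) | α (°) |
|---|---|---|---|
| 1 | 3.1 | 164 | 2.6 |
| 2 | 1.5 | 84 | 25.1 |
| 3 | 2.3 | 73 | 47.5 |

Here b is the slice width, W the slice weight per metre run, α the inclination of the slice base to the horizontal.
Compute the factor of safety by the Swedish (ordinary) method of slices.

Ordinary method of slices: FS = Σ[c'·Δl_i + (W_i cosα_i)·tanφ'] / Σ W_i sinα_i, with Δl_i = b_i / cosα_i.
Slice 1: Δl = 3.1/cos2.6° = 3.103 m; N'_1 = 164·cos2.6° = 163.8; c'Δl = 27.62; W sinα = 7.4
Slice 2: Δl = 1.5/cos25.1° = 1.656 m; N'_2 = 84·cos25.1° = 76.1; c'Δl = 14.74; W sinα = 35.6
Slice 3: Δl = 2.3/cos47.5° = 3.404 m; N'_3 = 73·cos47.5° = 49.3; c'Δl = 30.30; W sinα = 53.8
Σc'Δl = 72.7 kN/m; ΣN' = 289.2 kN/m; ΣW sinα = 96.9 kN/m
Resisting = 72.7 + 289.2·tan31.4° = 72.7 + 176.5 = 249.2 kN/m
FS = 249.2 / 96.9 = 2.572

FS = 2.57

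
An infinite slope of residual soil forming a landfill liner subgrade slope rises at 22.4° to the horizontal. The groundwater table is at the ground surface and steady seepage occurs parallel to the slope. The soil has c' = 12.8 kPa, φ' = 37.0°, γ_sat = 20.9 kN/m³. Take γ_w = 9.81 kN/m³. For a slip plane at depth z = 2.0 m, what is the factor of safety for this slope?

FS = 1.84

With seepage parallel to the slope and the water table at the surface, the effective normal stress on the slip plane uses the buoyant unit weight γ' = γ_sat − γ_w while the driving shear stress uses γ_sat:
FS = [c' + γ' z cos²β tanφ'] / [γ_sat z sinβ cosβ]
γ' = 20.9 − 9.81 = 11.09 kN/m³
Numerator = 12.8 + 11.09·2.0·cos²22.4°·tan37.0° = 12.8 + 11.09·2.0·0.8548·0.7536 = 27.087 kPa
Denominator = 20.9·2.0·sin22.4°·cos22.4° = 20.9·2.0·0.3811·0.9245 = 14.727 kPa
FS = 27.087 / 14.727 = 1.839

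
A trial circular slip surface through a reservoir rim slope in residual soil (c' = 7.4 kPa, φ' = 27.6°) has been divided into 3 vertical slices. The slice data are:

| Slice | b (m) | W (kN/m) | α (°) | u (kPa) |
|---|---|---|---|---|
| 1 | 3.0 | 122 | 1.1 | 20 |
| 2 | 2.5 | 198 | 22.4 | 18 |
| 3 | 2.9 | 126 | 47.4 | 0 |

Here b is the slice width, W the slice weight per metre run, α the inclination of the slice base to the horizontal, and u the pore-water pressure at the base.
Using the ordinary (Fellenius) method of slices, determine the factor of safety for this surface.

Ordinary method of slices: FS = Σ[c'·Δl_i + (W_i cosα_i − u_i·Δl_i)·tanφ'] / Σ W_i sinα_i, with Δl_i = b_i / cosα_i.
Slice 1: Δl = 3.0/cos1.1° = 3.001 m; N'_1 = 122·cos1.1° − 20·3.001 = 62.0; c'Δl = 22.20; W sinα = 2.3
Slice 2: Δl = 2.5/cos22.4° = 2.704 m; N'_2 = 198·cos22.4° − 18·2.704 = 134.4; c'Δl = 20.01; W sinα = 75.5
Slice 3: Δl = 2.9/cos47.4° = 4.284 m; N'_3 = 126·cos47.4° − 0·4.284 = 85.3; c'Δl = 31.70; W sinα = 92.7
Σc'Δl = 73.9 kN/m; ΣN' = 281.6 kN/m; ΣW sinα = 170.5 kN/m
Resisting = 73.9 + 281.6·tan27.6° = 73.9 + 147.2 = 221.2 kN/m
FS = 221.2 / 170.5 = 1.297

FS = 1.30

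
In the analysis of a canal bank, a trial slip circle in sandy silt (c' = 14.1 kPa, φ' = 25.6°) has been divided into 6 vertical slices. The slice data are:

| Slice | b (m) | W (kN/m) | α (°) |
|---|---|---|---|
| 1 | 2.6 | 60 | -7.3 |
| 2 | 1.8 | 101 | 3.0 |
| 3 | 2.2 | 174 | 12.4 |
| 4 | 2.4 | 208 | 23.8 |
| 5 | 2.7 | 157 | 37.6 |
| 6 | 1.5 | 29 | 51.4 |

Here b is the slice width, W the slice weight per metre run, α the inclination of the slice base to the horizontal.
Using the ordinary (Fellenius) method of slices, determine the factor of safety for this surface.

Ordinary method of slices: FS = Σ[c'·Δl_i + (W_i cosα_i)·tanφ'] / Σ W_i sinα_i, with Δl_i = b_i / cosα_i.
Slice 1: Δl = 2.6/cos(-7.3°) = 2.621 m; N'_1 = 60·cos(-7.3°) = 59.5; c'Δl = 36.96; W sinα = -7.6
Slice 2: Δl = 1.8/cos3.0° = 1.802 m; N'_2 = 101·cos3.0° = 100.9; c'Δl = 25.41; W sinα = 5.3
Slice 3: Δl = 2.2/cos12.4° = 2.253 m; N'_3 = 174·cos12.4° = 169.9; c'Δl = 31.76; W sinα = 37.4
Slice 4: Δl = 2.4/cos23.8° = 2.623 m; N'_4 = 208·cos23.8° = 190.3; c'Δl = 36.99; W sinα = 83.9
Slice 5: Δl = 2.7/cos37.6° = 3.408 m; N'_5 = 157·cos37.6° = 124.4; c'Δl = 48.05; W sinα = 95.8
Slice 6: Δl = 1.5/cos51.4° = 2.404 m; N'_6 = 29·cos51.4° = 18.1; c'Δl = 33.90; W sinα = 22.7
Σc'Δl = 213.1 kN/m; ΣN' = 663.1 kN/m; ΣW sinα = 237.4 kN/m
Resisting = 213.1 + 663.1·tan25.6° = 213.1 + 317.7 = 530.8 kN/m
FS = 530.8 / 237.4 = 2.236

FS = 2.24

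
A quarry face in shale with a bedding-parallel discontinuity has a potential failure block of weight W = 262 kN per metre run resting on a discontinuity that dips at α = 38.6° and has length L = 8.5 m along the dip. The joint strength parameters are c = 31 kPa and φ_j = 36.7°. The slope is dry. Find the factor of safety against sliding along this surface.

FS = 2.55

Resolving the block weight along and normal to the plane and applying the Mohr–Coulomb strength on the joint:
N' = W cosα = 262·cos38.6° = 204.8 kN/m
Driving force T = W sinα = 262·sin38.6° = 163.5 kN/m
Resisting force R = c·L + N'·tanφ_j = 31·8.5 + 204.8·tan36.7° = 263.5 + 152.6 = 416.1 kN/m
FS = R / T = 416.1 / 163.5 = 2.546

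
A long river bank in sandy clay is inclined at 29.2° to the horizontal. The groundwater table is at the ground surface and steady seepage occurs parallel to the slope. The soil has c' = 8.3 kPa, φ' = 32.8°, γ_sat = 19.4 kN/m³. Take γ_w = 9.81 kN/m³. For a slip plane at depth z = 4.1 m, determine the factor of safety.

FS = 0.82

With seepage parallel to the slope and the water table at the surface, the effective normal stress on the slip plane uses the buoyant unit weight γ' = γ_sat − γ_w while the driving shear stress uses γ_sat:
FS = [c' + γ' z cos²β tanφ'] / [γ_sat z sinβ cosβ]
γ' = 19.4 − 9.81 = 9.59 kN/m³
Numerator = 8.3 + 9.59·4.1·cos²29.2°·tan32.8° = 8.3 + 9.59·4.1·0.7620·0.6445 = 27.608 kPa
Denominator = 19.4·4.1·sin29.2°·cos29.2° = 19.4·4.1·0.4879·0.8729 = 33.873 kPa
FS = 27.608 / 33.873 = 0.815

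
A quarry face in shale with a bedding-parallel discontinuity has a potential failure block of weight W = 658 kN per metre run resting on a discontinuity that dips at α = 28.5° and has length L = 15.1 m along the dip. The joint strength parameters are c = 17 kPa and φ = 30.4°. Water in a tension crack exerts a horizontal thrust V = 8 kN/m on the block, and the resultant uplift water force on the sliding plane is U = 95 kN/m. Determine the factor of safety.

Resolving the block weight along and normal to the plane and applying the Mohr–Coulomb strength on the joint:
N' = W cosα − U − V sinα = 658·cos28.5° − 95 − 8·sin28.5° = 479.4 kN/m
Driving force T = W sinα + V cosα = 658·sin28.5° + 8·cos28.5° = 321.0 kN/m
Resisting force R = c·L + N'·tanφ = 17·15.1 + 479.4·tan30.4° = 256.7 + 281.3 = 538.0 kN/m
FS = R / T = 538.0 / 321.0 = 1.676

FS = 1.68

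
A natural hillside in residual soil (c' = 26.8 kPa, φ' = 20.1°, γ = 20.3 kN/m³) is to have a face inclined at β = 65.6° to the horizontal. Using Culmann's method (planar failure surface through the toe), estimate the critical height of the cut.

H_c = 15.10 m

Culmann's analysis gives the critical failure plane at α_cr = (β + φ')/2 = (65.6 + 20.1)/2 = 42.8°, and the critical height
H_c = (4c'/γ) · sinβ cosφ' / [1 − cos(β − φ')]
    = (4·26.8/20.3) · sin65.6°·cos20.1° / [1 − cos(45.5°)]
    = 5.281 · 0.9107·0.9391 / [1 − 0.7009]
    = 5.281 · 0.8552 / 0.2991
    = 15.10 m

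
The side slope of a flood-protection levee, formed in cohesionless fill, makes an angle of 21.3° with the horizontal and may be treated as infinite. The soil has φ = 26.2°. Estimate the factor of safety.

FS = 1.26

For a dry cohesionless infinite slope the factor of safety is FS = tanφ / tanβ.
FS = tan26.2° / tan21.3° = 0.4921 / 0.3899 = 1.262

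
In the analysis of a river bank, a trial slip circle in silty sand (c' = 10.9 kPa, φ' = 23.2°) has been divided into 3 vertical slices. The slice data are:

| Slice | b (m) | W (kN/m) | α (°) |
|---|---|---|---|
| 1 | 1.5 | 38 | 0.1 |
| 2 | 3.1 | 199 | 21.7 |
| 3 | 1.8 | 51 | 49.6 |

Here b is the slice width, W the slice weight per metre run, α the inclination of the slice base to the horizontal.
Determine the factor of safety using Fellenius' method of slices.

FS = 1.71

Ordinary method of slices: FS = Σ[c'·Δl_i + (W_i cosα_i)·tanφ'] / Σ W_i sinα_i, with Δl_i = b_i / cosα_i.
Slice 1: Δl = 1.5/cos0.1° = 1.500 m; N'_1 = 38·cos0.1° = 38.0; c'Δl = 16.35; W sinα = 0.1
Slice 2: Δl = 3.1/cos21.7° = 3.336 m; N'_2 = 199·cos21.7° = 184.9; c'Δl = 36.37; W sinα = 73.6
Slice 3: Δl = 1.8/cos49.6° = 2.777 m; N'_3 = 51·cos49.6° = 33.1; c'Δl = 30.27; W sinα = 38.8
Σc'Δl = 83.0 kN/m; ΣN' = 256.0 kN/m; ΣW sinα = 112.5 kN/m
Resisting = 83.0 + 256.0·tan23.2° = 83.0 + 109.7 = 192.7 kN/m
FS = 192.7 / 112.5 = 1.713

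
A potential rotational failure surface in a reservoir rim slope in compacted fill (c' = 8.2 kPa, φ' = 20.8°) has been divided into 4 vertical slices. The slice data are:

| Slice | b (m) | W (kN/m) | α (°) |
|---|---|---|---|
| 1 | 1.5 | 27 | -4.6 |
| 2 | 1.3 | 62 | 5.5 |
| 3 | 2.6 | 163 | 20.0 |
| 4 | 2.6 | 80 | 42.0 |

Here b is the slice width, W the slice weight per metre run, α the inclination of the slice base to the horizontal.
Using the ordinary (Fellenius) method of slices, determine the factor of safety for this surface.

Ordinary method of slices: FS = Σ[c'·Δl_i + (W_i cosα_i)·tanφ'] / Σ W_i sinα_i, with Δl_i = b_i / cosα_i.
Slice 1: Δl = 1.5/cos(-4.6°) = 1.505 m; N'_1 = 27·cos(-4.6°) = 26.9; c'Δl = 12.34; W sinα = -2.2
Slice 2: Δl = 1.3/cos5.5° = 1.306 m; N'_2 = 62·cos5.5° = 61.7; c'Δl = 10.71; W sinα = 5.9
Slice 3: Δl = 2.6/cos20.0° = 2.767 m; N'_3 = 163·cos20.0° = 153.2; c'Δl = 22.69; W sinα = 55.7
Slice 4: Δl = 2.6/cos42.0° = 3.499 m; N'_4 = 80·cos42.0° = 59.5; c'Δl = 28.69; W sinα = 53.5
Σc'Δl = 74.4 kN/m; ΣN' = 301.2 kN/m; ΣW sinα = 113.1 kN/m
Resisting = 74.4 + 301.2·tan20.8° = 74.4 + 114.4 = 188.9 kN/m
FS = 188.9 / 113.1 = 1.670

FS = 1.67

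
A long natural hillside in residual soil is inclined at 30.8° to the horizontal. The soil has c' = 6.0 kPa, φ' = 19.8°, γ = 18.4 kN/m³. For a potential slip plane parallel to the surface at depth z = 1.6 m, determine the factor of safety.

For an infinite slope with a slip plane parallel to the surface (no pore pressure): FS = [c' + γz cos²β tanφ'] / [γz sinβ cosβ].
γz = 18.4·1.6 = 29.44 kN/m²
Numerator = 6.0 + 29.44·cos²30.8°·tan19.8° = 6.0 + 29.44·0.7378·0.3600 = 13.820 kPa
Denominator = 29.44·sin30.8°·cos30.8° = 29.44·0.5120·0.8590 = 12.948 kPa
FS = 13.820 / 12.948 = 1.067

FS = 1.07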